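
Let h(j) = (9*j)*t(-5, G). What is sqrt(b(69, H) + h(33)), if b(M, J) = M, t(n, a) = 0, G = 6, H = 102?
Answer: sqrt(69) ≈ 8.3066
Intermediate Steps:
h(j) = 0 (h(j) = (9*j)*0 = 0)
sqrt(b(69, H) + h(33)) = sqrt(69 + 0) = sqrt(69)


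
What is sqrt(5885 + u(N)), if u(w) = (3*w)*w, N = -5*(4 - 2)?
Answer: sqrt(6185) ≈ 78.645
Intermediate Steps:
N = -10 (N = -5*2 = -10)
u(w) = 3*w**2
sqrt(5885 + u(N)) = sqrt(5885 + 3*(-10)**2) = sqrt(5885 + 3*100) = sqrt(5885 + 300) = sqrt(6185)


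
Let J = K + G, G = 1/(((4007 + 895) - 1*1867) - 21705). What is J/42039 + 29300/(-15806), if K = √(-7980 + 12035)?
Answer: -11498318112403/6202812831390 + √4055/42039 ≈ -1.8522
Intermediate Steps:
K = √4055 ≈ 63.679
G = -1/18670 (G = 1/((4902 - 1867) - 21705) = 1/(3035 - 21705) = 1/(-18670) = -1/18670 ≈ -5.3562e-5)
J = -1/18670 + √4055 (J = √4055 - 1/18670 = -1/18670 + √4055 ≈ 63.679)
J/42039 + 29300/(-15806) = (-1/18670 + √4055)/42039 + 29300/(-15806) = (-1/18670 + √4055)*(1/42039) + 29300*(-1/15806) = (-1/784868130 + √4055/42039) - 14650/7903 = -11498318112403/6202812831390 + √4055/42039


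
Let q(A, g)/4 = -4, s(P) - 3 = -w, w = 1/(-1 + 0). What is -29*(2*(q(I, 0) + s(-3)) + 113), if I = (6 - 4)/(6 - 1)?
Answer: -2581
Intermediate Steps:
w = -1 (w = 1/(-1) = -1)
I = 2/5 ≈ 0.40000
s(P) = 4 (s(P) = 3 - 1*(-1) = 3 + 1 = 4)
q(A, g) = -16 (q(A, g) = 4*(-4) = -16)
-29*(2*(q(I, 0) + s(-3)) + 113) = -29*(2*(-16 + 4) + 113) = -29*(2*(-12) + 113) = -29*(-24 + 113) = -29*89 = -2581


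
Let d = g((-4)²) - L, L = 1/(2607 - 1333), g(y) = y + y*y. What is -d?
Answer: -346527/1274 ≈ -272.00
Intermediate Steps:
g(y) = y + y²
L = 1/1274 ≈ 0.00078493
d = 346527/1274 (d = (-4)²*(1 + (-4)²) - 1*1/1274 = 16*(1 + 16) - 1/1274 = 16*17 - 1/1274 = 272 - 1/1274 = 346527/1274 ≈ 272.00)
-d = -1*346527/1274 = -346527/1274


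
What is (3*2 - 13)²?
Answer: 49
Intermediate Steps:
(3*2 - 13)² = (6 - 13)² = (-7)² = 49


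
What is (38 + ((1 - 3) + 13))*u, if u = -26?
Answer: -1274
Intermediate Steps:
(38 + ((1 - 3) + 13))*u = (38 + ((1 - 3) + 13))*(-26) = (38 + (-2 + 13))*(-26) = (38 + 11)*(-26) = 49*(-26) = -1274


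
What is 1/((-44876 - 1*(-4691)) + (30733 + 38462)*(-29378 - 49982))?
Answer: -1/5491355385 ≈ -1.8210e-10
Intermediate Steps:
1/((-44876 - 1*(-4691)) + (30733 + 38462)*(-29378 - 49982)) = 1/((-44876 + 4691) + 69195*(-79360)) = 1/(-40185 - 5491315200) = 1/(-5491355385) = -1/5491355385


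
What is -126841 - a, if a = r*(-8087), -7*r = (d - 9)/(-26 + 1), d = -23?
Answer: -22455959/175 ≈ -1.2832e+5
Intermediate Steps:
r = -32/175 (r = -(-23 - 9)/(7*(-26 + 1)) = -(-32)/(7*(-25)) = -(-32)*(-1)/(7*25) = -⅐*32/25 = -32/175 ≈ -0.18286)
a = 258784/175 (a = -32/175*(-8087) = 258784/175 ≈ 1478.8)
-126841 - a = -126841 - 1*258784/175 = -126841 - 258784/175 = -22455959/175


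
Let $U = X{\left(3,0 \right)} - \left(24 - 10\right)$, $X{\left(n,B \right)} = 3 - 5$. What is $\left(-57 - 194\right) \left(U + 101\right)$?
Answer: $-21335$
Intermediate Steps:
$X{\left(n,B \right)} = -2$
$U = -16$ ($U = -2 - \left(24 - 10\right) = -2 - 14 = -16$)
$\left(-57 - 194\right) \left(U + 101\right) = \left(-57 - 194\right) \left(-16 + 101\right) = \left(-251\right) 85 = -21335$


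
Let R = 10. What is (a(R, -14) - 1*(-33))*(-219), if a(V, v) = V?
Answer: -9417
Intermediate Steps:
(a(R, -14) - 1*(-33))*(-219) = (10 - 1*(-33))*(-219) = (10 + 33)*(-219) = 43*(-219) = -9417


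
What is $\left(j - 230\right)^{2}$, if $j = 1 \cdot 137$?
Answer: $8649$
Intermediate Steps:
$j = 137$
$\left(j - 230\right)^{2} = \left(137 - 230\right)^{2} = \left(-93\right)^{2} = 8649$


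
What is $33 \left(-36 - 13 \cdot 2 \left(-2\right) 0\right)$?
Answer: $-1188$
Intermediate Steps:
$33 \left(-36 - 13 \cdot 2 \left(-2\right) 0\right) = 33 \left(-36 - 13 \left(\left(-4\right) 0\right)\right) = 33 \left(-36 - 0\right) = 33 \left(-36 + 0\right) = 33 \left(-36\right) = -1188$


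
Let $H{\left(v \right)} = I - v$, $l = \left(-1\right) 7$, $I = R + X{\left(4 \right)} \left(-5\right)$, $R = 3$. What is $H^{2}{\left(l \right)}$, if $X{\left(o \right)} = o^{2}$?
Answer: $4900$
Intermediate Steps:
$I = -77$ ($I = 3 + 4^{2} \left(-5\right) = 3 + 16 \left(-5\right) = 3 - 80 = -77$)
$l = -7$
$H{\left(v \right)} = -77 - v$
$H^{2}{\left(l \right)} = \left(-77 - -7\right)^{2} = \left(-77 + 7\right)^{2} = \left(-70\right)^{2} = 4900$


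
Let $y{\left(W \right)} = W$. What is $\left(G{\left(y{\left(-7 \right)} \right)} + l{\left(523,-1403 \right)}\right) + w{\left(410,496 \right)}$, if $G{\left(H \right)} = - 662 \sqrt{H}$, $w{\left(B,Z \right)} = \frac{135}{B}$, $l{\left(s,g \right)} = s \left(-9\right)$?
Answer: $- \frac{385947}{82} - 662 i \sqrt{7} \approx -4706.7 - 1751.5 i$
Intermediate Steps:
$l{\left(s,g \right)} = - 9 s$
$\left(G{\left(y{\left(-7 \right)} \right)} + l{\left(523,-1403 \right)}\right) + w{\left(410,496 \right)} = \left(- 662 \sqrt{-7} - 4707\right) + \frac{135}{410} = \left(- 662 i \sqrt{7} - 4707\right) + 135 \cdot \frac{1}{410} = \left(- 662 i \sqrt{7} - 4707\right) + \frac{27}{82} = \left(-4707 - 662 i \sqrt{7}\right) + \frac{27}{82} = - \frac{385947}{82} - 662 i \sqrt{7}$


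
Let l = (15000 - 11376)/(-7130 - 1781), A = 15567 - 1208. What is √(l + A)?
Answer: 5*√45606293047/8911 ≈ 119.83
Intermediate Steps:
A = 14359
l = -3624/8911 (l = 3624/(-8911) = 3624*(-1/8911) = -3624/8911 ≈ -0.40669)
√(l + A) = √(-3624/8911 + 14359) = √(127949425/8911) = 5*√45606293047/8911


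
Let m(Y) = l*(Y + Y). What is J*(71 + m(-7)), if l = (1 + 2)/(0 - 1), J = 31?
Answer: 3503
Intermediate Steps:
l = -3 (l = 3/(-1) = 3*(-1) = -3)
m(Y) = -6*Y (m(Y) = -3*(Y + Y) = -6*Y)
J*(71 + m(-7)) = 31*(71 - 6*(-7)) = 31*(71 + 42) = 31*113 = 3503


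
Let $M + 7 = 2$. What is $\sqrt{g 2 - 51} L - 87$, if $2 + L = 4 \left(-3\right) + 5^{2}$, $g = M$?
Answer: $-87 + 11 i \sqrt{61} \approx -87.0 + 85.913 i$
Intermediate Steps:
$M = -5$ ($M = -7 + 2 = -5$)
$g = -5$
$L = 11$ ($L = -2 + \left(4 \left(-3\right) + 5^{2}\right) = -2 + \left(-12 + 25\right) = -2 + 13 = 11$)
$\sqrt{g 2 - 51} L - 87 = \sqrt{\left(-5\right) 2 - 51} \cdot 11 - 87 = \sqrt{-10 - 51} \cdot 11 - 87 = \sqrt{-61} \cdot 11 - 87 = i \sqrt{61} \cdot 11 - 87 = 11 i \sqrt{61} - 87 = -87 + 11 i \sqrt{61}$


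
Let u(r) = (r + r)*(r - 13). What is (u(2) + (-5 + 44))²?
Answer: 25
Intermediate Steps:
u(r) = 2*r*(-13 + r) (u(r) = (2*r)*(-13 + r) = 2*r*(-13 + r))
(u(2) + (-5 + 44))² = (2*2*(-13 + 2) + (-5 + 44))² = (2*2*(-11) + 39)² = (-44 + 39)² = (-5)² = 25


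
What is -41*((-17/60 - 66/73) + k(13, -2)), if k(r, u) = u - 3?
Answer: 1111141/4380 ≈ 253.69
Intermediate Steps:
k(r, u) = -3 + u
-41*((-17/60 - 66/73) + k(13, -2)) = -41*((-17/60 - 66/73) + (-3 - 2)) = -41*((-17*1/60 - 66*1/73) - 5) = -41*((-17/60 - 66/73) - 5) = -41*(-5201/4380 - 5) = -41*(-27101/4380) = 1111141/4380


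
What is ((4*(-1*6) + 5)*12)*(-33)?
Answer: 7524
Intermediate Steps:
((4*(-1*6) + 5)*12)*(-33) = ((4*(-6) + 5)*12)*(-33) = ((-24 + 5)*12)*(-33) = -19*12*(-33) = -228*(-33) = 7524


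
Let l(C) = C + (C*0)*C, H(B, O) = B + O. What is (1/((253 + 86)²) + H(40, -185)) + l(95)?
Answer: -5746049/114921 ≈ -50.000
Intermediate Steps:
l(C) = C (l(C) = C + 0*C = C + 0 = C)
(1/((253 + 86)²) + H(40, -185)) + l(95) = (1/((253 + 86)²) + (40 - 185)) + 95 = (1/(339²) - 145) + 95 = (1/114921 - 145) + 95 = -16663544/114921 + 95 = -5746049/114921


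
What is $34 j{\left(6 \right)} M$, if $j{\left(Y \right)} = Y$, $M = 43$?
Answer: $8772$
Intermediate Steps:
$34 j{\left(6 \right)} M = 34 \cdot 6 \cdot 43 = 204 \cdot 43 = 8772$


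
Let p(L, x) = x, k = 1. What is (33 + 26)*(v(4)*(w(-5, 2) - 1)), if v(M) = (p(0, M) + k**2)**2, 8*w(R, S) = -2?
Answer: -7375/4 ≈ -1843.8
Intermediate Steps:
w(R, S) = -1/4 (w(R, S) = (1/8)*(-2) = -1/4)
v(M) = (1 + M)**2 (v(M) = (M + 1**2)**2 = (M + 1)**2 = (1 + M)**2)
(33 + 26)*(v(4)*(w(-5, 2) - 1)) = (33 + 26)*((1 + 4)**2*(-1/4 - 1)) = 59*(5**2*(-5/4)) = 59*(25*(-5/4)) = 59*(-125/4) = -7375/4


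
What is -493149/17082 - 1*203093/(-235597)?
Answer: -37571730109/1341489318 ≈ -28.007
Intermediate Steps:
-493149/17082 - 1*203093/(-235597) = -493149*1/17082 - 203093*(-1/235597) = -164383/5694 + 203093/235597 = -37571730109/1341489318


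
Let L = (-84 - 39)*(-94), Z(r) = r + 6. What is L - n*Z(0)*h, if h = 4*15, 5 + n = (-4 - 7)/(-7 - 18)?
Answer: 66018/5 ≈ 13204.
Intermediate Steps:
n = -114/25 (n = -5 + (-4 - 7)/(-7 - 18) = -5 - 11/(-25) = -5 - 11*(-1/25) = -5 + 11/25 = -114/25 ≈ -4.5600)
Z(r) = 6 + r
h = 60
L = 11562 (L = -123*(-94) = 11562)
L - n*Z(0)*h = 11562 - (-114*(6 + 0)/25)*60 = 11562 - (-114/25*6)*60 = 11562 - (-684)*60/25 = 11562 - 1*(-8208/5) = 11562 + 8208/5 = 66018/5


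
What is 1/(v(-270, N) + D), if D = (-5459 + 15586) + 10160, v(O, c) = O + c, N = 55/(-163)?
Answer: 163/3262716 ≈ 4.9958e-5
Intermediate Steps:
N = -55/163 (N = 55*(-1/163) = -55/163 ≈ -0.33742)
D = 20287 (D = 10127 + 10160 = 20287)
1/(v(-270, N) + D) = 1/((-270 - 55/163) + 20287) = 1/(-44065/163 + 20287) = 1/(3262716/163) = 163/3262716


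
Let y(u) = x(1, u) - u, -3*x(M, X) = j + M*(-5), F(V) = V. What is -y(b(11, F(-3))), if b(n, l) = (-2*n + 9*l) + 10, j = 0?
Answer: -122/3 ≈ -40.667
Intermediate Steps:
x(M, X) = 5*M/3 (x(M, X) = -(0 + M*(-5))/3 = -(0 - 5*M)/3 = -(-5)*M/3 = 5*M/3)
b(n, l) = 10 - 2*n + 9*l
y(u) = 5/3 - u (y(u) = (5/3)*1 - u = 5/3 - u)
-y(b(11, F(-3))) = -(5/3 - (10 - 2*11 + 9*(-3))) = -(5/3 - (10 - 22 - 27)) = -(5/3 - 1*(-39)) = -(5/3 + 39) = -1*122/3 = -122/3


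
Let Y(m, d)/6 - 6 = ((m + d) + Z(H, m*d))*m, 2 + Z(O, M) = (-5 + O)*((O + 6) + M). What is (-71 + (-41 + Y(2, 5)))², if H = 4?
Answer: 65536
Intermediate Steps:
Z(O, M) = -2 + (-5 + O)*(6 + M + O) (Z(O, M) = -2 + (-5 + O)*((O + 6) + M) = -2 + (-5 + O)*((6 + O) + M) = -2 + (-5 + O)*(6 + M + O))
Y(m, d) = 36 + 6*m*(-12 + d + m - d*m) (Y(m, d) = 36 + 6*(((m + d) + (-32 + 4 + 4² - 5*m*d + (m*d)*4))*m) = 36 + 6*(((d + m) + (-32 + 4 + 16 - 5*d*m + (d*m)*4))*m) = 36 + 6*(((d + m) + (-32 + 4 + 16 - 5*d*m + 4*d*m))*m) = 36 + 6*(((d + m) + (-12 - d*m))*m) = 36 + 6*((-12 + d + m - d*m)*m) = 36 + 6*(m*(-12 + d + m - d*m)) = 36 + 6*m*(-12 + d + m - d*m))
(-71 + (-41 + Y(2, 5)))² = (-71 + (-41 + (36 + 6*2² - 6*2*(12 + 5*2) + 6*5*2)))² = (-71 + (-41 + (36 + 6*4 - 6*2*(12 + 10) + 60)))² = (-71 + (-41 + (36 + 24 - 6*2*22 + 60)))² = (-71 + (-41 + (36 + 24 - 264 + 60)))² = (-71 + (-41 - 144))² = (-71 - 185)² = (-256)² = 65536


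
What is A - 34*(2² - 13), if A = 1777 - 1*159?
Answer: 1924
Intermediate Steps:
A = 1618 (A = 1777 - 159 = 1618)
A - 34*(2² - 13) = 1618 - 34*(2² - 13) = 1618 - 34*(4 - 13) = 1618 - 34*(-9) = 1618 - 1*(-306) = 1618 + 306 = 1924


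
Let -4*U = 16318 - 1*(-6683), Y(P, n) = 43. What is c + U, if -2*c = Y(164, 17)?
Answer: -23087/4 ≈ -5771.8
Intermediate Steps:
c = -43/2 (c = -½*43 = -43/2 ≈ -21.500)
U = -23001/4 (U = -(16318 - 1*(-6683))/4 = -(16318 + 6683)/4 = -¼*23001 = -23001/4 ≈ -5750.3)
c + U = -43/2 - 23001/4 = -23087/4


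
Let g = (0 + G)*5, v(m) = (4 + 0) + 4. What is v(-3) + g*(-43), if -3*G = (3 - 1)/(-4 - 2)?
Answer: -143/9 ≈ -15.889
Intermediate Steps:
v(m) = 8 (v(m) = 4 + 4 = 8)
G = ⅑ (G = -(3 - 1)/(3*(-4 - 2)) = -2/(3*(-6)) = -2*(-1)/(3*6) = -⅓*(-⅓) = ⅑ ≈ 0.11111)
g = 5/9 (g = (0 + ⅑)*5 = (⅑)*5 = 5/9 ≈ 0.55556)
v(-3) + g*(-43) = 8 + (5/9)*(-43) = 8 - 215/9 = -143/9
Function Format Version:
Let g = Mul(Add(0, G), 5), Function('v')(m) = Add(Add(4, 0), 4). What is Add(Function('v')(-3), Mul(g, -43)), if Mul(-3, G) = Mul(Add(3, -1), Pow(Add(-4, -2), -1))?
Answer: Rational(-143, 9) ≈ -15.889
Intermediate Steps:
Function('v')(m) = 8 (Function('v')(m) = Add(4, 4) = 8)
G = Rational(1, 9) (G = Mul(Rational(-1, 3), Mul(Add(3, -1), Pow(Add(-4, -2), -1))) = Mul(Rational(-1, 3), Mul(2, Pow(-6, -1))) = Mul(Rational(-1, 3), Mul(2, Rational(-1, 6))) = Mul(Rational(-1, 3), Rational(-1, 3)) = Rational(1, 9) ≈ 0.11111)
g = Rational(5, 9) (g = Mul(Add(0, Rational(1, 9)), 5) = Mul(Rational(1, 9), 5) = Rational(5, 9) ≈ 0.55556)
Add(Function('v')(-3), Mul(g, -43)) = Add(8, Mul(Rational(5, 9), -43)) = Add(8, Rational(-215, 9)) = Rational(-143, 9)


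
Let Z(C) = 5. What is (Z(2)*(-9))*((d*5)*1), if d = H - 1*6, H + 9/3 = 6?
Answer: 675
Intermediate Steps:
H = 3 (H = -3 + 6 = 3)
d = -3 (d = 3 - 1*6 = 3 - 6 = -3)
(Z(2)*(-9))*((d*5)*1) = (5*(-9))*(-3*5*1) = -(-675) = -45*(-15) = 675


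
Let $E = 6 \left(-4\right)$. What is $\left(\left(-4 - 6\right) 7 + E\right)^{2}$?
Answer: $8836$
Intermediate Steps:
$E = -24$
$\left(\left(-4 - 6\right) 7 + E\right)^{2} = \left(\left(-4 - 6\right) 7 - 24\right)^{2} = \left(\left(-10\right) 7 - 24\right)^{2} = \left(-70 - 24\right)^{2} = \left(-94\right)^{2} = 8836$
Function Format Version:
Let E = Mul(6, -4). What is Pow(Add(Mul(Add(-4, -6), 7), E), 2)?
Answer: 8836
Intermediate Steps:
E = -24
Pow(Add(Mul(Add(-4, -6), 7), E), 2) = Pow(Add(Mul(Add(-4, -6), 7), -24), 2) = Pow(Add(Mul(-10, 7), -24), 2) = Pow(Add(-70, -24), 2) = Pow(-94, 2) = 8836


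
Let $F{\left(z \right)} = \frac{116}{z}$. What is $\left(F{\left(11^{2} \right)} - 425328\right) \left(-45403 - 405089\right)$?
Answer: $\frac{23184377969424}{121} \approx 1.9161 \cdot 10^{11}$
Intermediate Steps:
$\left(F{\left(11^{2} \right)} - 425328\right) \left(-45403 - 405089\right) = \left(\frac{116}{11^{2}} - 425328\right) \left(-45403 - 405089\right) = \left(\frac{116}{121} - 425328\right) \left(-450492\right) = \left(- \frac{51464572}{121}\right) \left(-450492\right) = \frac{23184377969424}{121}$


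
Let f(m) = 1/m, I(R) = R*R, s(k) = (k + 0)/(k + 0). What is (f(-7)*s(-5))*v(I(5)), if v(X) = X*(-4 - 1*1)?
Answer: 125/7 ≈ 17.857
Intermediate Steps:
s(k) = 1 (s(k) = k/k = 1)
I(R) = R²
v(X) = -5*X (v(X) = X*(-4 - 1) = X*(-5) = -5*X)
(f(-7)*s(-5))*v(I(5)) = (1/(-7))*(-5*5²) = (-⅐*1)*(-5*25) = -⅐*(-125) = 125/7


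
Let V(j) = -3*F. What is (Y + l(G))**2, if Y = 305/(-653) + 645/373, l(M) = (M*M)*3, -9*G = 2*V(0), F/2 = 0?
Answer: 94507056400/59325857761 ≈ 1.5930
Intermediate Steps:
F = 0 (F = 2*0 = 0)
V(j) = 0 (V(j) = -3*0 = 0)
G = 0 (G = -2*0/9 = -1/9*0 = 0)
l(M) = 3*M**2 (l(M) = M**2*3 = 3*M**2)
Y = 307420/243569 (Y = 305*(-1/653) + 645*(1/373) = -305/653 + 645/373 = 307420/243569 ≈ 1.2621)
(Y + l(G))**2 = (307420/243569 + 3*0**2)**2 = (307420/243569 + 3*0)**2 = (307420/243569 + 0)**2 = (307420/243569)**2 = 94507056400/59325857761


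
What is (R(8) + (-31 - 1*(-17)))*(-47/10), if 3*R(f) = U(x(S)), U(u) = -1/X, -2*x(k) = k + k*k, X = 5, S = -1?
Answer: 9917/150 ≈ 66.113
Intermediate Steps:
x(k) = -k/2 - k**2/2 (x(k) = -(k + k*k)/2 = -(k + k**2)/2 = -k/2 - k**2/2)
U(u) = -1/5
R(f) = -1/15 (R(f) = (1/3)*(-1/5) = -1/15)
(R(8) + (-31 - 1*(-17)))*(-47/10) = (-1/15 + (-31 - 1*(-17)))*(-47/10) = (-1/15 + (-31 + 17))*(-47*1/10) = (-1/15 - 14)*(-47/10) = -211/15*(-47/10) = 9917/150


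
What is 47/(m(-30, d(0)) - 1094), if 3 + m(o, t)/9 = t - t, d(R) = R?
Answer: -47/1121 ≈ -0.041927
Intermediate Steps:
m(o, t) = -27 (m(o, t) = -27 + 9*(t - t) = -27 + 9*0 = -27 + 0 = -27)
47/(m(-30, d(0)) - 1094) = 47/(-27 - 1094) = 47/(-1121) = -1/1121*47 = -47/1121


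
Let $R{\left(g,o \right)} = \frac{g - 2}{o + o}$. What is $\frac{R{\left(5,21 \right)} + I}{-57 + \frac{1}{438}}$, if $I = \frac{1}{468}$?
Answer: $- \frac{17593}{13630890} \approx -0.0012907$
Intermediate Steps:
$I = \frac{1}{468} \approx 0.0021368$
$R{\left(g,o \right)} = \frac{-2 + g}{2 o}$
$\frac{R{\left(5,21 \right)} + I}{-57 + \frac{1}{438}} = \frac{\frac{-2 + 5}{2 \cdot 21} + \frac{1}{468}}{-57 + \frac{1}{438}} = \frac{\frac{1}{2} \cdot \frac{1}{21} \cdot 3 + \frac{1}{468}}{-57 + \frac{1}{438}} = \frac{\frac{1}{14} + \frac{1}{468}}{- \frac{24965}{438}} = \frac{241}{3276} \left(- \frac{438}{24965}\right) = - \frac{17593}{13630890}$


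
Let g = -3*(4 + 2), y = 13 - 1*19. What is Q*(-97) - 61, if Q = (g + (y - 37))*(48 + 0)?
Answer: 283955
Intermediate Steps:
y = -6 (y = 13 - 19 = -6)
g = -18 (g = -3*6 = -18)
Q = -2928 (Q = (-18 + (-6 - 37))*(48 + 0) = (-18 - 43)*48 = -61*48 = -2928)
Q*(-97) - 61 = -2928*(-97) - 61 = 284016 - 61 = 283955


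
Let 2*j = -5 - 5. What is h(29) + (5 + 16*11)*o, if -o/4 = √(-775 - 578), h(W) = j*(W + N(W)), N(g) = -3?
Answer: -130 - 724*I*√1353 ≈ -130.0 - 26631.0*I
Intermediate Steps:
j = -5 (j = (-5 - 5)/2 = (½)*(-10) = -5)
h(W) = 15 - 5*W (h(W) = -5*(W - 3) = -5*(-3 + W) = 15 - 5*W)
o = -4*I*√1353 (o = -4*√(-775 - 578) = -4*I*√1353 ≈ -147.13*I)
h(29) + (5 + 16*11)*o = (15 - 5*29) + (5 + 16*11)*(-4*I*√1353) = (15 - 145) + (5 + 176)*(-4*I*√1353) = -130 + 181*(-4*I*√1353) = -130 - 724*I*√1353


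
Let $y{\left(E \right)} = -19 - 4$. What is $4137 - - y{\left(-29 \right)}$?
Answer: $4114$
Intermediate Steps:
$y{\left(E \right)} = -23$
$4137 - - y{\left(-29 \right)} = 4137 - \left(-1\right) \left(-23\right) = 4137 - 23 = 4114$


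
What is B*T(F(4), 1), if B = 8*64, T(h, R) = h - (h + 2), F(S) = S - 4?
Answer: -1024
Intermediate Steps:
F(S) = -4 + S
T(h, R) = -2 (T(h, R) = h - (2 + h) = h + (-2 - h) = -2)
B = 512
B*T(F(4), 1) = 512*(-2) = -1024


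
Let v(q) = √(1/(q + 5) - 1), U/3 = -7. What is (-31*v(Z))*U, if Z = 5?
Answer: 1953*I*√10/10 ≈ 617.59*I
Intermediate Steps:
U = -21 (U = 3*(-7) = -21)
v(q) = √(-1 + 1/(5 + q)) (v(q) = √(1/(5 + q) - 1) = √(-1 + 1/(5 + q)))
(-31*v(Z))*U = -31*√(-4 - 1*5)/√(5 + 5)*(-21) = -31*√10*√(-4 - 5)/10*(-21) = -31*3*I*√10/10*(-21) = -93*I*√10/10*(-21) = 1953*I*√10/10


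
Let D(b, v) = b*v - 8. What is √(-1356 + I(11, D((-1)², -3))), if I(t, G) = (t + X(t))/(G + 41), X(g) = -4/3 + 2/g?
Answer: I*√5905306/66 ≈ 36.819*I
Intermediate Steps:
X(g) = -4/3 + 2/g (X(g) = -4*⅓ + 2/g = -4/3 + 2/g)
D(b, v) = -8 + b*v
I(t, G) = (-4/3 + t + 2/t)/(41 + G) (I(t, G) = (t + (-4/3 + 2/t))/(G + 41) = (-4/3 + t + 2/t)/(41 + G))
√(-1356 + I(11, D((-1)², -3))) = √(-1356 + (⅓)*(6 + 11*(-4 + 3*11))/(11*(41 + (-8 + (-1)²*(-3))))) = √(-1356 + (⅓)*(1/11)*(6 + 11*(-4 + 33))/(41 + (-8 + 1*(-3)))) = √(-1356 + (⅓)*(1/11)*(6 + 11*29)/(41 + (-8 - 3))) = √(-1356 + (⅓)*(1/11)*(6 + 319)/(41 - 11)) = √(-1356 + (⅓)*(1/11)*325/30) = √(-1356 + (⅓)*(1/11)*(1/30)*325) = √(-1356 + 65/198) = √(-268423/198) = I*√5905306/66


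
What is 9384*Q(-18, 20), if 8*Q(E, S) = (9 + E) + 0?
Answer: -10557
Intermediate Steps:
Q(E, S) = 9/8 + E/8 (Q(E, S) = ((9 + E) + 0)/8 = (9 + E)/8 = 9/8 + E/8)
9384*Q(-18, 20) = 9384*(9/8 + (⅛)*(-18)) = 9384*(9/8 - 9/4) = 9384*(-9/8) = -10557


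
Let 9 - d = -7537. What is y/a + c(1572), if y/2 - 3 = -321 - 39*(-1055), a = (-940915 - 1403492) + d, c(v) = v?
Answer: 3673463838/2336861 ≈ 1572.0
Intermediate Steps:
d = 7546 (d = 9 - 1*(-7537) = 9 + 7537 = 7546)
a = -2336861 (a = (-940915 - 1403492) + 7546 = -2344407 + 7546 = -2336861)
y = 81654 (y = 6 + 2*(-321 - 39*(-1055)) = 6 + 2*(-321 + 41145) = 6 + 2*40824 = 6 + 81648 = 81654)
y/a + c(1572) = 81654/(-2336861) + 1572 = 81654*(-1/2336861) + 1572 = -81654/2336861 + 1572 = 3673463838/2336861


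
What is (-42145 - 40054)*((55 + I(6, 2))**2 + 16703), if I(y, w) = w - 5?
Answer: -1595235993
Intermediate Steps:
I(y, w) = -5 + w
(-42145 - 40054)*((55 + I(6, 2))**2 + 16703) = (-42145 - 40054)*((55 + (-5 + 2))**2 + 16703) = -82199*((55 - 3)**2 + 16703) = -82199*(52**2 + 16703) = -82199*(2704 + 16703) = -82199*19407 = -1595235993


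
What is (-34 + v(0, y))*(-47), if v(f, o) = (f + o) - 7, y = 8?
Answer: 1551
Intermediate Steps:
v(f, o) = -7 + f + o
(-34 + v(0, y))*(-47) = (-34 + (-7 + 0 + 8))*(-47) = (-34 + 1)*(-47) = -33*(-47) = 1551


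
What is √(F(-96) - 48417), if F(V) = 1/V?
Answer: I*√27888198/24 ≈ 220.04*I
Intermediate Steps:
√(F(-96) - 48417) = √(1/(-96) - 48417) = √(-1/96 - 48417) = √(-4648033/96) = I*√27888198/24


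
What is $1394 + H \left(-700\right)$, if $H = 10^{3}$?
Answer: $-698606$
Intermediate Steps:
$H = 1000$
$1394 + H \left(-700\right) = 1394 + 1000 \left(-700\right) = 1394 - 700000 = -698606$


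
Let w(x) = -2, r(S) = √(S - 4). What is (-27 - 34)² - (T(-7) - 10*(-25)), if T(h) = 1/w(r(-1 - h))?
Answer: 6943/2 ≈ 3471.5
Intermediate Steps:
r(S) = √(-4 + S)
T(h) = -½ (T(h) = 1/(-2) = -½)
(-27 - 34)² - (T(-7) - 10*(-25)) = (-27 - 34)² - (-½ - 10*(-25)) = (-61)² - (-½ + 250) = 3721 - 1*499/2 = 3721 - 499/2 = 6943/2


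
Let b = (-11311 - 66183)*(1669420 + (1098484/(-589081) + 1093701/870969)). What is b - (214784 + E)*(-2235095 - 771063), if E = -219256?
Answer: -24424506452327314150058/171023763163 ≈ -1.4281e+11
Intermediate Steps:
b = -22125341894832835874170/171023763163 (b = -77494*(1669420 + (1098484*(-1/589081) + 1093701*(1/870969))) = -77494*(1669420 + (-1098484/589081 + 364567/290323)) = -77494*(1669420 - 104155677405/171023763163) = -77494*285510386543898055/171023763163 = -22125341894832835874170/171023763163 ≈ -1.2937e+11)
b - (214784 + E)*(-2235095 - 771063) = -22125341894832835874170/171023763163 - (214784 - 219256)*(-2235095 - 771063) = -22125341894832835874170/171023763163 - (-4472)*(-3006158) = -22125341894832835874170/171023763163 - 1*13443538576 = -22125341894832835874170/171023763163 - 13443538576 = -24424506452327314150058/171023763163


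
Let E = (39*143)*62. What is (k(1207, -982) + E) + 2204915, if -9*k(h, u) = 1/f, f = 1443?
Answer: 33125798042/12987 ≈ 2.5507e+6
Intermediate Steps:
k(h, u) = -1/12987 (k(h, u) = -⅑/1443 = -⅑*1/1443 = -1/12987)
E = 345774 (E = 5577*62 = 345774)
(k(1207, -982) + E) + 2204915 = (-1/12987 + 345774) + 2204915 = 4490566937/12987 + 2204915 = 33125798042/12987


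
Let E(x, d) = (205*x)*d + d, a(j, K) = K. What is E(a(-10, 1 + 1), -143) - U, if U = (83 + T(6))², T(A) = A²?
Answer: -72934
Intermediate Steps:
U = 14161 (U = (83 + 6²)² = (83 + 36)² = 119² = 14161)
E(x, d) = d + 205*d*x (E(x, d) = 205*d*x + d = d + 205*d*x)
E(a(-10, 1 + 1), -143) - U = -143*(1 + 205*(1 + 1)) - 1*14161 = -143*(1 + 205*2) - 14161 = -143*(1 + 410) - 14161 = -143*411 - 14161 = -58773 - 14161 = -72934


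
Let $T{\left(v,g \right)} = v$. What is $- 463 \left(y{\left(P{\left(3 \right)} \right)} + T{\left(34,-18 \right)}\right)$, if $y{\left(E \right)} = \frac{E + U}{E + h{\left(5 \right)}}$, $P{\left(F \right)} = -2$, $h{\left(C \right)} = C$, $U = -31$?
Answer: $-10649$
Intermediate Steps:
$y{\left(E \right)} = \frac{-31 + E}{5 + E}$ ($y{\left(E \right)} = \frac{E - 31}{E + 5} = \frac{-31 + E}{5 + E}$)
$- 463 \left(y{\left(P{\left(3 \right)} \right)} + T{\left(34,-18 \right)}\right) = - 463 \left(\frac{-31 - 2}{5 - 2} + 34\right) = - 463 \left(\frac{1}{3} \left(-33\right) + 34\right) = - 463 \left(-11 + 34\right) = \left(-463\right) 23 = -10649$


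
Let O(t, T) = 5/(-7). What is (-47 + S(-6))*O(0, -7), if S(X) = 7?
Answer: 200/7 ≈ 28.571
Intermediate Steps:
O(t, T) = -5/7 (O(t, T) = 5*(-⅐) = -5/7)
(-47 + S(-6))*O(0, -7) = (-47 + 7)*(-5/7) = -40*(-5/7) = 200/7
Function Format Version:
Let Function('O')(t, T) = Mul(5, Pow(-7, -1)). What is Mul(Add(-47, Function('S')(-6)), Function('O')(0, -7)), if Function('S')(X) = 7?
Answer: Rational(200, 7) ≈ 28.571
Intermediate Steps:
Function('O')(t, T) = Rational(-5, 7) (Function('O')(t, T) = Mul(5, Rational(-1, 7)) = Rational(-5, 7))
Mul(Add(-47, Function('S')(-6)), Function('O')(0, -7)) = Mul(Add(-47, 7), Rational(-5, 7)) = Mul(-40, Rational(-5, 7)) = Rational(200, 7)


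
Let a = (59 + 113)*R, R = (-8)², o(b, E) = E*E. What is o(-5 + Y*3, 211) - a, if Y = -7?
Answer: 33513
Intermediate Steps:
o(b, E) = E²
R = 64
a = 11008 (a = (59 + 113)*64 = 172*64 = 11008)
o(-5 + Y*3, 211) - a = 211² - 1*11008 = 44521 - 11008 = 33513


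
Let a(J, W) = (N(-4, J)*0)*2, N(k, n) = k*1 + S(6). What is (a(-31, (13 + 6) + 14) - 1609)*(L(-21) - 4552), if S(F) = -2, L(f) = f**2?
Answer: 6614599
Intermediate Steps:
N(k, n) = -2 + k (N(k, n) = k*1 - 2 = k - 2 = -2 + k)
a(J, W) = 0 (a(J, W) = ((-2 - 4)*0)*2 = -6*0*2 = 0*2 = 0)
(a(-31, (13 + 6) + 14) - 1609)*(L(-21) - 4552) = (0 - 1609)*((-21)**2 - 4552) = -1609*(441 - 4552) = -1609*(-4111) = 6614599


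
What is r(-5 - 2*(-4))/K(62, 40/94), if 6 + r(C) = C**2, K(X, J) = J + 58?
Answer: 141/2746 ≈ 0.051347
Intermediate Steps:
K(X, J) = 58 + J
r(C) = -6 + C**2
r(-5 - 2*(-4))/K(62, 40/94) = (-6 + (-5 - 2*(-4))**2)/(58 + 40/94) = (-6 + (-5 + 8)**2)/(58 + 40*(1/94)) = (-6 + 3**2)/(58 + 20/47) = (-6 + 9)/(2746/47) = 3*(47/2746) = 141/2746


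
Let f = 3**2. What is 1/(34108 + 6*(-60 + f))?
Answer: 1/33802 ≈ 2.9584e-5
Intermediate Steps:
f = 9
1/(34108 + 6*(-60 + f)) = 1/(34108 + 6*(-60 + 9)) = 1/(34108 + 6*(-51)) = 1/(34108 - 306) = 1/33802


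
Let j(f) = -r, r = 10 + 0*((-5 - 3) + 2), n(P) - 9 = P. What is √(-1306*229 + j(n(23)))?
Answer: 2*I*√74771 ≈ 546.89*I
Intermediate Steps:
n(P) = 9 + P
r = 10 (r = 10 + 0*(-8 + 2) = 10 + 0*(-6) = 10 + 0 = 10)
j(f) = -10 (j(f) = -1*10 = -10)
√(-1306*229 + j(n(23))) = √(-1306*229 - 10) = √(-299074 - 10) = √(-299084) = 2*I*√74771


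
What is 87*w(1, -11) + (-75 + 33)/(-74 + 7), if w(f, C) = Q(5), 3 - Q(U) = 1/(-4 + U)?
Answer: 11700/67 ≈ 174.63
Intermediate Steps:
Q(U) = 3 - 1/(-4 + U)
w(f, C) = 2 (w(f, C) = (-13 + 3*5)/(-4 + 5) = (-13 + 15)/1 = 1*2 = 2)
87*w(1, -11) + (-75 + 33)/(-74 + 7) = 87*2 + (-75 + 33)/(-74 + 7) = 174 - 42/(-67) = 174 - 42*(-1/67) = 174 + 42/67 = 11700/67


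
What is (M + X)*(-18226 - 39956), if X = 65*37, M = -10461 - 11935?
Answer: 1163116362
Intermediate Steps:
M = -22396
X = 2405
(M + X)*(-18226 - 39956) = (-22396 + 2405)*(-18226 - 39956) = -19991*(-58182) = 1163116362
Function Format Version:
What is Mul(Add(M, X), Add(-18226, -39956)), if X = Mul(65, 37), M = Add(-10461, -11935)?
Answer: 1163116362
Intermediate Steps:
M = -22396
X = 2405
Mul(Add(M, X), Add(-18226, -39956)) = Mul(Add(-22396, 2405), Add(-18226, -39956)) = Mul(-19991, -58182) = 1163116362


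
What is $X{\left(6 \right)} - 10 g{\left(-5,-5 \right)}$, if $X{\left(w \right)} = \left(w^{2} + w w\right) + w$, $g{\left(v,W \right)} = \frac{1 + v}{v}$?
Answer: $70$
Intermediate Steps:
$X{\left(w \right)} = w + 2 w^{2}$ ($X{\left(w \right)} = \left(w^{2} + w^{2}\right) + w = 2 w^{2} + w = w + 2 w^{2}$)
$X{\left(6 \right)} - 10 g{\left(-5,-5 \right)} = 6 \left(1 + 2 \cdot 6\right) - 10 \frac{1 - 5}{-5} = 6 \left(1 + 12\right) - 10 \left(\left(- \frac{1}{5}\right) \left(-4\right)\right) = 6 \cdot 13 - 8 = 78 - 8 = 70$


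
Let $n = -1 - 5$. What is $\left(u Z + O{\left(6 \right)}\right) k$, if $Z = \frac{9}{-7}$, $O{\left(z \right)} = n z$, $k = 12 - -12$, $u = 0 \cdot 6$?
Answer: $-864$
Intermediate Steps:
$u = 0$
$n = -6$
$k = 24$ ($k = 12 + 12 = 24$)
$O{\left(z \right)} = - 6 z$
$Z = - \frac{9}{7}$ ($Z = 9 \left(- \frac{1}{7}\right) = - \frac{9}{7} \approx -1.2857$)
$\left(u Z + O{\left(6 \right)}\right) k = \left(0 \left(- \frac{9}{7}\right) - 36\right) 24 = \left(0 - 36\right) 24 = \left(-36\right) 24 = -864$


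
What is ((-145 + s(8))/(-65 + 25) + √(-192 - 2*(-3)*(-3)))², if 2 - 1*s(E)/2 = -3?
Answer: -12711/64 + 27*I*√210/4 ≈ -198.61 + 97.817*I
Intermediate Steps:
s(E) = 10 (s(E) = 4 - 2*(-3) = 4 + 6 = 10)
((-145 + s(8))/(-65 + 25) + √(-192 - 2*(-3)*(-3)))² = ((-145 + 10)/(-65 + 25) + √(-192 - 2*(-3)*(-3)))² = (-135/(-40) + √(-192 + 6*(-3)))² = (-135*(-1/40) + √(-192 - 18))² = (27/8 + √(-210))² = (27/8 + I*√210)²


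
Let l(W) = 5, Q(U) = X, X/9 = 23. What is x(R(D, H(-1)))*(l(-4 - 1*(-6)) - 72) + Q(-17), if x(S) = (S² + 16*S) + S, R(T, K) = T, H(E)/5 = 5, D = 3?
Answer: -3813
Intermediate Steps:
X = 207 (X = 9*23 = 207)
H(E) = 25 (H(E) = 5*5 = 25)
x(S) = S² + 17*S
Q(U) = 207
x(R(D, H(-1)))*(l(-4 - 1*(-6)) - 72) + Q(-17) = (3*(17 + 3))*(5 - 72) + 207 = (3*20)*(-67) + 207 = 60*(-67) + 207 = -4020 + 207 = -3813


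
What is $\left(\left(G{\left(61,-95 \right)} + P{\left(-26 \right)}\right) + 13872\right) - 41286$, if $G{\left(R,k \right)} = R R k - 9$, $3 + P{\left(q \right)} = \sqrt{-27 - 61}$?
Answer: $-380921 + 2 i \sqrt{22} \approx -3.8092 \cdot 10^{5} + 9.3808 i$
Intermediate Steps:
$P{\left(q \right)} = -3 + 2 i \sqrt{22}$ ($P{\left(q \right)} = -3 + \sqrt{-27 - 61} = -3 + \sqrt{-88} = -3 + 2 i \sqrt{22}$)
$G{\left(R,k \right)} = -9 + k R^{2}$ ($G{\left(R,k \right)} = R^{2} k - 9 = k R^{2} - 9 = -9 + k R^{2}$)
$\left(\left(G{\left(61,-95 \right)} + P{\left(-26 \right)}\right) + 13872\right) - 41286 = \left(\left(\left(-9 - 95 \cdot 61^{2}\right) - \left(3 - 2 i \sqrt{22}\right)\right) + 13872\right) - 41286 = \left(\left(\left(-9 - 353495\right) - \left(3 - 2 i \sqrt{22}\right)\right) + 13872\right) - 41286 = \left(\left(-353504 - \left(3 - 2 i \sqrt{22}\right)\right) + 13872\right) - 41286 = \left(\left(-353507 + 2 i \sqrt{22}\right) + 13872\right) - 41286 = \left(-339635 + 2 i \sqrt{22}\right) - 41286 = -380921 + 2 i \sqrt{22}$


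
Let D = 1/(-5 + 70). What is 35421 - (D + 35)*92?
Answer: 2092973/65 ≈ 32200.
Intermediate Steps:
D = 1/65 ≈ 0.015385
35421 - (D + 35)*92 = 35421 - (1/65 + 35)*92 = 35421 - 2276*92/65 = 35421 - 1*209392/65 = 35421 - 209392/65 = 2092973/65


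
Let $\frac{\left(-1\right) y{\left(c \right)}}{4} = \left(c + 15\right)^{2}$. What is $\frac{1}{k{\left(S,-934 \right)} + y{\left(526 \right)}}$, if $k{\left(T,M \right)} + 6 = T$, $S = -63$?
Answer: $- \frac{1}{1170793} \approx -8.5412 \cdot 10^{-7}$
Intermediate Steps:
$k{\left(T,M \right)} = -6 + T$
$y{\left(c \right)} = - 4 \left(15 + c\right)^{2}$ ($y{\left(c \right)} = - 4 \left(c + 15\right)^{2} = - 4 \left(15 + c\right)^{2}$)
$\frac{1}{k{\left(S,-934 \right)} + y{\left(526 \right)}} = \frac{1}{\left(-6 - 63\right) - 4 \left(15 + 526\right)^{2}} = \frac{1}{-69 - 4 \cdot 541^{2}} = \frac{1}{-69 - 1170724} = \frac{1}{-1170793} = - \frac{1}{1170793}$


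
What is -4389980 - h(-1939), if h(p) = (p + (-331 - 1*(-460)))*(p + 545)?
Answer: -6913120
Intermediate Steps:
h(p) = (129 + p)*(545 + p) (h(p) = (p + (-331 + 460))*(545 + p) = (p + 129)*(545 + p) = (129 + p)*(545 + p))
-4389980 - h(-1939) = -4389980 - (70305 + (-1939)**2 + 674*(-1939)) = -4389980 - (70305 + 3759721 - 1306886) = -4389980 - 1*2523140 = -4389980 - 2523140 = -6913120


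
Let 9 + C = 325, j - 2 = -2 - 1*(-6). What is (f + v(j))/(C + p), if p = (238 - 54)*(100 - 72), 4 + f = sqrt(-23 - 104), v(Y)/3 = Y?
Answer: 7/2734 + I*sqrt(127)/5468 ≈ 0.0025604 + 0.002061*I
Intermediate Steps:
j = 6 (j = 2 + (-2 - 1*(-6)) = 2 + (-2 + 6) = 2 + 4 = 6)
v(Y) = 3*Y
f = -4 + I*sqrt(127) (f = -4 + sqrt(-23 - 104) = -4 + sqrt(-127) = -4 + I*sqrt(127) ≈ -4.0 + 11.269*I)
C = 316 (C = -9 + 325 = 316)
p = 5152 (p = 184*28 = 5152)
(f + v(j))/(C + p) = ((-4 + I*sqrt(127)) + 3*6)/(316 + 5152) = ((-4 + I*sqrt(127)) + 18)/5468 = (14 + I*sqrt(127))*(1/5468) = 7/2734 + I*sqrt(127)/5468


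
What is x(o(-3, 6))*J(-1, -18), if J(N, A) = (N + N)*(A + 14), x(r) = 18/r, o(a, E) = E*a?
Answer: -8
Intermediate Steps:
J(N, A) = 2*N*(14 + A) (J(N, A) = (2*N)*(14 + A) = 2*N*(14 + A))
x(o(-3, 6))*J(-1, -18) = (18/((6*(-3))))*(2*(-1)*(14 - 18)) = (18/(-18))*(2*(-1)*(-4)) = (18*(-1/18))*8 = -1*8 = -8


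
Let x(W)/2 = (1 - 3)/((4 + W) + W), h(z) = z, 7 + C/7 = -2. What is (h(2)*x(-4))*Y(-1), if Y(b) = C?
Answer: -126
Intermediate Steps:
C = -63 (C = -49 + 7*(-2) = -49 - 14 = -63)
Y(b) = -63
x(W) = -4/(4 + 2*W) (x(W) = 2*((1 - 3)/((4 + W) + W)) = 2*(-2/(4 + 2*W)) = -4/(4 + 2*W))
(h(2)*x(-4))*Y(-1) = (2*(-2/(2 - 4)))*(-63) = (2*(-2/(-2)))*(-63) = (2*(-2*(-1/2)))*(-63) = (2*1)*(-63) = 2*(-63) = -126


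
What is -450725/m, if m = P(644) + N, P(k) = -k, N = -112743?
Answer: 450725/113387 ≈ 3.9751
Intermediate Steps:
m = -113387 (m = -1*644 - 112743 = -644 - 112743 = -113387)
-450725/m = -450725/(-113387) = -450725*(-1/113387) = 450725/113387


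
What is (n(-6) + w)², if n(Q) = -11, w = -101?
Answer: 12544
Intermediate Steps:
(n(-6) + w)² = (-11 - 101)² = (-112)² = 12544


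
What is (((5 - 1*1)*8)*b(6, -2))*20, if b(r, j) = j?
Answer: -1280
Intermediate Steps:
(((5 - 1*1)*8)*b(6, -2))*20 = (((5 - 1*1)*8)*(-2))*20 = (((5 - 1)*8)*(-2))*20 = ((4*8)*(-2))*20 = (32*(-2))*20 = -64*20 = -1280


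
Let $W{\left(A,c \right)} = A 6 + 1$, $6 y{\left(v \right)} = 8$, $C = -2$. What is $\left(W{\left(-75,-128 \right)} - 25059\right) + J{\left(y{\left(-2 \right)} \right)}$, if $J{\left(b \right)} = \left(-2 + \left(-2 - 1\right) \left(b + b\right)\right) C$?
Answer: $-25488$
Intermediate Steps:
$y{\left(v \right)} = \frac{4}{3}$ ($y{\left(v \right)} = \frac{1}{6} \cdot 8 = \frac{4}{3}$)
$W{\left(A,c \right)} = 1 + 6 A$ ($W{\left(A,c \right)} = 6 A + 1 = 1 + 6 A$)
$J{\left(b \right)} = 4 + 12 b$ ($J{\left(b \right)} = \left(-2 + \left(-2 - 1\right) \left(b + b\right)\right) \left(-2\right) = \left(-2 - 3 \cdot 2 b\right) \left(-2\right) = \left(-2 - 6 b\right) \left(-2\right) = 4 + 12 b$)
$\left(W{\left(-75,-128 \right)} - 25059\right) + J{\left(y{\left(-2 \right)} \right)} = \left(\left(1 + 6 \left(-75\right)\right) - 25059\right) + \left(4 + 12 \cdot \frac{4}{3}\right) = \left(\left(1 - 450\right) - 25059\right) + \left(4 + 16\right) = \left(-449 - 25059\right) + 20 = -25508 + 20 = -25488$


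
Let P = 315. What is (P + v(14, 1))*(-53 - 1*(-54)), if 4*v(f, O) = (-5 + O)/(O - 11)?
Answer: 3151/10 ≈ 315.10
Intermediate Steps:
v(f, O) = (-5 + O)/(4*(-11 + O)) (v(f, O) = ((-5 + O)/(O - 11))/4 = ((-5 + O)/(-11 + O))/4 = (-5 + O)/(4*(-11 + O)))
(P + v(14, 1))*(-53 - 1*(-54)) = (315 + (-5 + 1)/(4*(-11 + 1)))*(-53 - 1*(-54)) = (315 + (1/4)*(-4)/(-10))*(-53 + 54) = (315 + (1/4)*(-1/10)*(-4))*1 = (315 + 1/10)*1 = (3151/10)*1 = 3151/10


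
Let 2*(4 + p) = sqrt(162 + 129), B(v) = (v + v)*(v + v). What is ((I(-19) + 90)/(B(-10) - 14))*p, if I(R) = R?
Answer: -142/193 + 71*sqrt(291)/772 ≈ 0.83312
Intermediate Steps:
B(v) = 4*v**2 (B(v) = (2*v)*(2*v) = 4*v**2)
p = -4 + sqrt(291)/2 (p = -4 + sqrt(162 + 129)/2 = -4 + sqrt(291)/2 ≈ 4.5294)
((I(-19) + 90)/(B(-10) - 14))*p = ((-19 + 90)/(4*(-10)**2 - 14))*(-4 + sqrt(291)/2) = (71/(4*100 - 14))*(-4 + sqrt(291)/2) = (71/(400 - 14))*(-4 + sqrt(291)/2) = (71/386)*(-4 + sqrt(291)/2) = (71*(1/386))*(-4 + sqrt(291)/2) = 71*(-4 + sqrt(291)/2)/386 = -142/193 + 71*sqrt(291)/772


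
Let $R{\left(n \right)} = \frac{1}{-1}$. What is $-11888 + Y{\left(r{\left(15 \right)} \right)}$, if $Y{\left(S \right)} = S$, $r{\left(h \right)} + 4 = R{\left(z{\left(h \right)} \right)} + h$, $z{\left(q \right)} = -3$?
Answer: $-11878$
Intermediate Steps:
$R{\left(n \right)} = -1$
$r{\left(h \right)} = -5 + h$ ($r{\left(h \right)} = -4 + \left(-1 + h\right) = -5 + h$)
$-11888 + Y{\left(r{\left(15 \right)} \right)} = -11888 + \left(-5 + 15\right) = -11888 + 10 = -11878$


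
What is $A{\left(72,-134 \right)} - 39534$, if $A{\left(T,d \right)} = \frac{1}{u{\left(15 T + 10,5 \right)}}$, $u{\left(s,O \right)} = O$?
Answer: $- \frac{197669}{5} \approx -39534.0$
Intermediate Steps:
$A{\left(T,d \right)} = \frac{1}{5}$
$A{\left(72,-134 \right)} - 39534 = \frac{1}{5} - 39534 = - \frac{197669}{5}$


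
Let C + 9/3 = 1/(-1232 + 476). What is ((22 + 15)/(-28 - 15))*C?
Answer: 83953/32508 ≈ 2.5825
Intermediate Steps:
C = -2269/756 (C = -3 + 1/(-1232 + 476) = -3 + 1/(-756) = -3 - 1/756 = -2269/756 ≈ -3.0013)
((22 + 15)/(-28 - 15))*C = ((22 + 15)/(-28 - 15))*(-2269/756) = (37/(-43))*(-2269/756) = (37*(-1/43))*(-2269/756) = -37/43*(-2269/756) = 83953/32508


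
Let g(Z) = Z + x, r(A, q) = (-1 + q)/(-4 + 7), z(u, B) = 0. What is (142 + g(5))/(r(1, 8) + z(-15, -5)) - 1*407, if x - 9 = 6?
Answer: -2363/7 ≈ -337.57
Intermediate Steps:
x = 15 (x = 9 + 6 = 15)
r(A, q) = -⅓ + q/3 (r(A, q) = (-1 + q)/3 = (-1 + q)*(⅓) = -⅓ + q/3)
g(Z) = 15 + Z (g(Z) = Z + 15 = 15 + Z)
(142 + g(5))/(r(1, 8) + z(-15, -5)) - 1*407 = (142 + (15 + 5))/((-⅓ + (⅓)*8) + 0) - 1*407 = (142 + 20)/((-⅓ + 8/3) + 0) - 407 = 162/(7/3 + 0) - 407 = 162/(7/3) - 407 = 162*(3/7) - 407 = 486/7 - 407 = -2363/7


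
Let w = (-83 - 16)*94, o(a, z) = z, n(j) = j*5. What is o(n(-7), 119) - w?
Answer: 9425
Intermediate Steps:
n(j) = 5*j
w = -9306 (w = -99*94 = -9306)
o(n(-7), 119) - w = 119 - 1*(-9306) = 119 + 9306 = 9425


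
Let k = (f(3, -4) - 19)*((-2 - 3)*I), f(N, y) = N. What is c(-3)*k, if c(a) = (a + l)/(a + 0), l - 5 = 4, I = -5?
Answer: 800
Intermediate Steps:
l = 9 (l = 5 + 4 = 9)
c(a) = (9 + a)/a (c(a) = (a + 9)/(a + 0) = (9 + a)/a)
k = -400 (k = (3 - 19)*((-2 - 3)*(-5)) = -(-80)*(-5) = -16*25 = -400)
c(-3)*k = ((9 - 3)/(-3))*(-400) = -1/3*6*(-400) = -2*(-400) = 800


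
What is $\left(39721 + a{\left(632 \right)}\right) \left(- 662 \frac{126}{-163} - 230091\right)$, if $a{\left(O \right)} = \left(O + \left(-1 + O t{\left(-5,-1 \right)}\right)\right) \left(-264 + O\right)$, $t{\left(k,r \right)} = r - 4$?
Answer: $\frac{33340652461371}{163} \approx 2.0454 \cdot 10^{11}$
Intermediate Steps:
$t{\left(k,r \right)} = -4 + r$
$a{\left(O \right)} = \left(-1 - 4 O\right) \left(-264 + O\right)$ ($a{\left(O \right)} = \left(O + \left(-1 + O \left(-4 - 1\right)\right)\right) \left(-264 + O\right) = \left(O + \left(-1 + O \left(-5\right)\right)\right) \left(-264 + O\right) = \left(O - \left(1 + 5 O\right)\right) \left(-264 + O\right) = \left(-1 - 4 O\right) \left(-264 + O\right)$)
$\left(39721 + a{\left(632 \right)}\right) \left(- 662 \frac{126}{-163} - 230091\right) = \left(39721 + \left(264 - 4 \cdot 632^{2} + 1055 \cdot 632\right)\right) \left(- 662 \frac{126}{-163} - 230091\right) = \left(39721 + \left(264 - 1597696 + 666760\right)\right) \left(- 662 \cdot 126 \left(- \frac{1}{163}\right) - 230091\right) = \left(39721 + \left(264 - 1597696 + 666760\right)\right) \left(\left(-662\right) \left(- \frac{126}{163}\right) - 230091\right) = \left(39721 - 930672\right) \left(\frac{83412}{163} - 230091\right) = \left(-890951\right) \left(- \frac{37421421}{163}\right) = \frac{33340652461371}{163}$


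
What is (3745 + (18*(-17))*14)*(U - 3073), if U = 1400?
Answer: 901747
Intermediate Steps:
(3745 + (18*(-17))*14)*(U - 3073) = (3745 + (18*(-17))*14)*(1400 - 3073) = (3745 - 306*14)*(-1673) = (3745 - 4284)*(-1673) = -539*(-1673) = 901747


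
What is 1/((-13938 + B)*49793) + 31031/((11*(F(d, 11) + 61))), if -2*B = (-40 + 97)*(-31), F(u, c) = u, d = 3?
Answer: 3667428177649/83202907968 ≈ 44.078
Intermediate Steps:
B = 1767/2 (B = -(-40 + 97)*(-31)/2 = -57*(-31)/2 = -½*(-1767) = 1767/2 ≈ 883.50)
1/((-13938 + B)*49793) + 31031/((11*(F(d, 11) + 61))) = 1/((-13938 + 1767/2)*49793) + 31031/((11*(3 + 61))) = (1/49793)/(-26109/2) + 31031/((11*64)) = -2/26109*1/49793 + 31031/704 = -2/1300045437 + 31031*(1/704) = -2/1300045437 + 2821/64 = 3667428177649/83202907968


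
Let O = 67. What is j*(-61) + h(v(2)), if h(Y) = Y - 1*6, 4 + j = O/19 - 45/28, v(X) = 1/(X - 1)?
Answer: 64867/532 ≈ 121.93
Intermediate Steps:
v(X) = 1/(-1 + X)
j = -1107/532 (j = -4 + (67/19 - 45/28) = -4 + 1021/532 = -1107/532 ≈ -2.0808)
h(Y) = -6 + Y (h(Y) = Y - 6 = -6 + Y)
j*(-61) + h(v(2)) = -1107/532*(-61) + (-6 + 1/(-1 + 2)) = 67527/532 + (-6 + 1/1) = 67527/532 + (-6 + 1) = 67527/532 - 5 = 64867/532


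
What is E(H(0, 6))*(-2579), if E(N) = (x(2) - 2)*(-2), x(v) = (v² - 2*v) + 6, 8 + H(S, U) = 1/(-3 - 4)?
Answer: 20632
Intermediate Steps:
H(S, U) = -57/7 (H(S, U) = -8 + 1/(-3 - 4) = -8 + 1/(-7) = -8 - ⅐ = -57/7)
x(v) = 6 + v² - 2*v
E(N) = -8 (E(N) = ((6 + 2² - 2*2) - 2)*(-2) = ((6 + 4 - 4) - 2)*(-2) = (6 - 2)*(-2) = 4*(-2) = -8)
E(H(0, 6))*(-2579) = -8*(-2579) = 20632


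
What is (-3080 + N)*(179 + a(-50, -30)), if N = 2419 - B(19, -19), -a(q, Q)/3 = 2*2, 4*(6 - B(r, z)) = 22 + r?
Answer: -438709/4 ≈ -1.0968e+5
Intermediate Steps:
B(r, z) = 1/2 - r/4 (B(r, z) = 6 - (22 + r)/4 = 6 + (-11/2 - r/4) = 1/2 - r/4)
a(q, Q) = -12 (a(q, Q) = -6*2 = -3*4 = -12)
N = 9693/4 (N = 2419 - (1/2 - 1/4*19) = 2419 - (1/2 - 19/4) = 2419 - 1*(-17/4) = 2419 + 17/4 = 9693/4 ≈ 2423.3)
(-3080 + N)*(179 + a(-50, -30)) = (-3080 + 9693/4)*(179 - 12) = -2627/4*167 = -438709/4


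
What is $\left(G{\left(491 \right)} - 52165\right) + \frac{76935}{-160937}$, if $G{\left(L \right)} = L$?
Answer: $- \frac{8316335473}{160937} \approx -51675.0$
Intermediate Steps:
$\left(G{\left(491 \right)} - 52165\right) + \frac{76935}{-160937} = \left(491 - 52165\right) + \frac{76935}{-160937} = -51674 + 76935 \left(- \frac{1}{160937}\right) = -51674 - \frac{76935}{160937} = - \frac{8316335473}{160937}$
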